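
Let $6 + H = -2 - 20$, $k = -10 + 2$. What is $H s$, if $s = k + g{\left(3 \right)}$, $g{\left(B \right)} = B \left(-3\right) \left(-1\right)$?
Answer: $-28$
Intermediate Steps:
$k = -8$
$g{\left(B \right)} = 3 B$ ($g{\left(B \right)} = - 3 B \left(-1\right) = 3 B$)
$s = 1$ ($s = -8 + 3 \cdot 3 = -8 + 9 = 1$)
$H = -28$ ($H = -6 - 22 = -28$)
$H s = \left(-28\right) 1 = -28$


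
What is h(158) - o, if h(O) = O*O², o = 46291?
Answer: 3898021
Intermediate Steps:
h(O) = O³
h(158) - o = 158³ - 1*46291 = 3944312 - 46291 = 3898021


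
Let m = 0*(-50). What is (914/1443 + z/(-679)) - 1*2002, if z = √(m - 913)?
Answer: -2887972/1443 - I*√913/679 ≈ -2001.4 - 0.044501*I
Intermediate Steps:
m = 0
z = I*√913 (z = √(0 - 913) = √(-913) = I*√913 ≈ 30.216*I)
(914/1443 + z/(-679)) - 1*2002 = (914/1443 + (I*√913)/(-679)) - 1*2002 = (914*(1/1443) + (I*√913)*(-1/679)) - 2002 = (914/1443 - I*√913/679) - 2002 = -2887972/1443 - I*√913/679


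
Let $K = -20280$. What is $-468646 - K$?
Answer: $-448366$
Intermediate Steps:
$-468646 - K = -468646 - -20280 = -468646 + 20280 = -448366$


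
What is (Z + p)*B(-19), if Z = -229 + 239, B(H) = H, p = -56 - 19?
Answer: 1235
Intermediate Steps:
p = -75
Z = 10
(Z + p)*B(-19) = (10 - 75)*(-19) = -65*(-19) = 1235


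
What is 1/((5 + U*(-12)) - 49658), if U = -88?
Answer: -1/48597 ≈ -2.0577e-5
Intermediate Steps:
1/((5 + U*(-12)) - 49658) = 1/((5 - 88*(-12)) - 49658) = 1/((5 + 1056) - 49658) = 1/(1061 - 49658) = 1/(-48597) = -1/48597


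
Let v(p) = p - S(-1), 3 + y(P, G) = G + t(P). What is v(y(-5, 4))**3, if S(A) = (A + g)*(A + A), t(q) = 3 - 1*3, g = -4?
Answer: -729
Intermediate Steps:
t(q) = 0 (t(q) = 3 - 3 = 0)
S(A) = 2*A*(-4 + A) (S(A) = (A - 4)*(A + A) = (-4 + A)*(2*A) = 2*A*(-4 + A))
y(P, G) = -3 + G (y(P, G) = -3 + (G + 0) = -3 + G)
v(p) = -10 + p (v(p) = p - 2*(-1)*(-4 - 1) = p - 2*(-1)*(-5) = p - 1*10 = p - 10 = -10 + p)
v(y(-5, 4))**3 = (-10 + (-3 + 4))**3 = (-10 + 1)**3 = (-9)**3 = -729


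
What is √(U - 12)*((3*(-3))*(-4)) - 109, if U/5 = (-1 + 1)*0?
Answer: -109 + 72*I*√3 ≈ -109.0 + 124.71*I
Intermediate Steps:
U = 0 (U = 5*((-1 + 1)*0) = 5*(0*0) = 5*0 = 0)
√(U - 12)*((3*(-3))*(-4)) - 109 = √(0 - 12)*((3*(-3))*(-4)) - 109 = √(-12)*(-9*(-4)) - 109 = (2*I*√3)*36 - 109 = 72*I*√3 - 109 = -109 + 72*I*√3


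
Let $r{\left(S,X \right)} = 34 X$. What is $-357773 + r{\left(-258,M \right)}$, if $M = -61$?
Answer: $-359847$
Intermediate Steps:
$-357773 + r{\left(-258,M \right)} = -357773 + 34 \left(-61\right) = -357773 - 2074 = -359847$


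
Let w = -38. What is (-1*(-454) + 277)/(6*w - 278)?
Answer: -731/506 ≈ -1.4447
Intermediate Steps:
(-1*(-454) + 277)/(6*w - 278) = (-1*(-454) + 277)/(6*(-38) - 278) = (454 + 277)/(-228 - 278) = 731/(-506) = 731*(-1/506) = -731/506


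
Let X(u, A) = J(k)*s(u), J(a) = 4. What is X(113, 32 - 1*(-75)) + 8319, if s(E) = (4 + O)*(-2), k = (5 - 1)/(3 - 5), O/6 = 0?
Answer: 8287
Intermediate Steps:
O = 0 (O = 6*0 = 0)
k = -2 (k = 4/(-2) = 4*(-½) = -2)
s(E) = -8 (s(E) = (4 + 0)*(-2) = 4*(-2) = -8)
X(u, A) = -32 (X(u, A) = 4*(-8) = -32)
X(113, 32 - 1*(-75)) + 8319 = -32 + 8319 = 8287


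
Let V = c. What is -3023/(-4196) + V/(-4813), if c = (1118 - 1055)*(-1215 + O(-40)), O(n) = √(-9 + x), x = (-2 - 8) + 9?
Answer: 335732519/20195348 - 63*I*√10/4813 ≈ 16.624 - 0.041393*I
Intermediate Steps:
x = -1 (x = -10 + 9 = -1)
O(n) = I*√10 (O(n) = √(-9 - 1) = √(-10) = I*√10)
c = -76545 + 63*I*√10 (c = (1118 - 1055)*(-1215 + I*√10) = 63*(-1215 + I*√10) = -76545 + 63*I*√10 ≈ -76545.0 + 199.22*I)
V = -76545 + 63*I*√10 ≈ -76545.0 + 199.22*I
-3023/(-4196) + V/(-4813) = -3023/(-4196) + (-76545 + 63*I*√10)/(-4813) = -3023*(-1/4196) + (-76545 + 63*I*√10)*(-1/4813) = 3023/4196 + (76545/4813 - 63*I*√10/4813) = 335732519/20195348 - 63*I*√10/4813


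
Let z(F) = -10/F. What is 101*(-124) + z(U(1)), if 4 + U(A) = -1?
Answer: -12522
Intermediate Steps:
U(A) = -5 (U(A) = -4 - 1 = -5)
101*(-124) + z(U(1)) = 101*(-124) - 10/(-5) = -12524 - 10*(-1/5) = -12524 + 2 = -12522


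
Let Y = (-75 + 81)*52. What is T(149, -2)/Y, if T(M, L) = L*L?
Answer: 1/78 ≈ 0.012821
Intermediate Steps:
T(M, L) = L**2
Y = 312 (Y = 6*52 = 312)
T(149, -2)/Y = (-2)**2/312 = 4*(1/312) = 1/78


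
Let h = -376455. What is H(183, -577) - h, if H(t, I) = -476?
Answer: 375979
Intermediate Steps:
H(183, -577) - h = -476 - 1*(-376455) = -476 + 376455 = 375979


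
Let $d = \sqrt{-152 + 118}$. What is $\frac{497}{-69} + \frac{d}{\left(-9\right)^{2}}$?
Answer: $- \frac{497}{69} + \frac{i \sqrt{34}}{81} \approx -7.2029 + 0.071987 i$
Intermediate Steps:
$d = i \sqrt{34}$ ($d = \sqrt{-34} = i \sqrt{34} \approx 5.8309 i$)
$\frac{497}{-69} + \frac{d}{\left(-9\right)^{2}} = \frac{497}{-69} + \frac{i \sqrt{34}}{\left(-9\right)^{2}} = 497 \left(- \frac{1}{69}\right) + \frac{i \sqrt{34}}{81} = - \frac{497}{69} + i \sqrt{34} \cdot \frac{1}{81} = - \frac{497}{69} + \frac{i \sqrt{34}}{81}$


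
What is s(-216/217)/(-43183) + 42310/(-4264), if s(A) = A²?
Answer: -43017613362077/4335303219884 ≈ -9.9226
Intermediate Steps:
s(-216/217)/(-43183) + 42310/(-4264) = (-216/217)²/(-43183) + 42310/(-4264) = (-216*1/217)²*(-1/43183) + 42310*(-1/4264) = (-216/217)²*(-1/43183) - 21155/2132 = (46656/47089)*(-1/43183) - 21155/2132 = -46656/2033444287 - 21155/2132 = -43017613362077/4335303219884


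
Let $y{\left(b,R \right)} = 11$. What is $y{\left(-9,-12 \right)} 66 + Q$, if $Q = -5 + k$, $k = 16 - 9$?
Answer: $728$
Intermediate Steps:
$k = 7$ ($k = 16 - 9 = 7$)
$Q = 2$ ($Q = -5 + 7 = 2$)
$y{\left(-9,-12 \right)} 66 + Q = 11 \cdot 66 + 2 = 726 + 2 = 728$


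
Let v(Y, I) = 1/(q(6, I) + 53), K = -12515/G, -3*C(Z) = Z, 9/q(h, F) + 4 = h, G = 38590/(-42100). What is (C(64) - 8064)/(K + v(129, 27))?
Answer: -1345556120/2272179363 ≈ -0.59219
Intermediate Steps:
G = -3859/4210 (G = 38590*(-1/42100) = -3859/4210 ≈ -0.91663)
q(h, F) = 9/(-4 + h)
C(Z) = -Z/3
K = 52688150/3859 (K = -12515/(-3859/4210) = -12515*(-4210/3859) = 52688150/3859 ≈ 13653.)
v(Y, I) = 2/115 (v(Y, I) = 1/(9/(-4 + 6) + 53) = 1/(9/2 + 53) = 1/(115/2) = 2/115)
(C(64) - 8064)/(K + v(129, 27)) = (-1/3*64 - 8064)/(52688150/3859 + 2/115) = (-64/3 - 8064)/(6059144968/443785) = -24256/3*443785/6059144968 = -1345556120/2272179363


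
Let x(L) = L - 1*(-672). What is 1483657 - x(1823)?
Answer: 1481162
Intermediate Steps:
x(L) = 672 + L (x(L) = L + 672 = 672 + L)
1483657 - x(1823) = 1483657 - (672 + 1823) = 1483657 - 1*2495 = 1483657 - 2495 = 1481162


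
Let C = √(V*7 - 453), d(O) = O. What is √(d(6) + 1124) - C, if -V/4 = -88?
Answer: √1130 - √2011 ≈ -11.229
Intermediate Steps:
V = 352 (V = -4*(-88) = 352)
C = √2011 (C = √(352*7 - 453) = √(2464 - 453) = √2011 ≈ 44.844)
√(d(6) + 1124) - C = √(6 + 1124) - √2011 = √1130 - √2011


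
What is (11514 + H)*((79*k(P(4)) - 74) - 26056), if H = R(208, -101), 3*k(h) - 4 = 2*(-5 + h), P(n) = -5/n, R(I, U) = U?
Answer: -1804657799/6 ≈ -3.0078e+8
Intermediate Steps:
k(h) = -2 + 2*h/3 (k(h) = 4/3 + (2*(-5 + h))/3 = 4/3 + (-10 + 2*h)/3 = 4/3 + (-10/3 + 2*h/3) = -2 + 2*h/3)
H = -101
(11514 + H)*((79*k(P(4)) - 74) - 26056) = (11514 - 101)*((79*(-2 + 2*(-5/4)/3) - 74) - 26056) = 11413*((79*(-2 + 2*(-5*1/4)/3) - 74) - 26056) = 11413*((79*(-2 + (2/3)*(-5/4)) - 74) - 26056) = 11413*((79*(-2 - 5/6) - 74) - 26056) = 11413*((79*(-17/6) - 74) - 26056) = 11413*((-1343/6 - 74) - 26056) = 11413*(-1787/6 - 26056) = 11413*(-158123/6) = -1804657799/6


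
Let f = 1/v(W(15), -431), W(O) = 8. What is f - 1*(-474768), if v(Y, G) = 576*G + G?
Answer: 118068629615/248687 ≈ 4.7477e+5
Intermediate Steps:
v(Y, G) = 577*G
f = -1/248687 (f = 1/(577*(-431)) = 1/(-248687) = -1/248687 ≈ -4.0211e-6)
f - 1*(-474768) = -1/248687 - 1*(-474768) = -1/248687 + 474768 = 118068629615/248687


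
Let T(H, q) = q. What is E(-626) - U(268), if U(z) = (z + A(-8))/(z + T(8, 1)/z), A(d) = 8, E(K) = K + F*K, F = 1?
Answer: -89998868/71825 ≈ -1253.0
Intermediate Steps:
E(K) = 2*K (E(K) = K + 1*K = K + K = 2*K)
U(z) = (8 + z)/(z + 1/z) (U(z) = (z + 8)/(z + 1/z) = (8 + z)/(z + 1/z))
E(-626) - U(268) = 2*(-626) - 268*(8 + 268)/(1 + 268²) = -1252 - 268*276/(1 + 71824) = -1252 - 268*276/71825 = -1252 - 1*73968/71825 = -1252 - 73968/71825 = -89998868/71825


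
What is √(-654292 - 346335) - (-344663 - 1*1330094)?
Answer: 1674757 + I*√1000627 ≈ 1.6748e+6 + 1000.3*I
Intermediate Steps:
√(-654292 - 346335) - (-344663 - 1*1330094) = √(-1000627) - (-344663 - 1330094) = I*√1000627 - 1*(-1674757) = I*√1000627 + 1674757 = 1674757 + I*√1000627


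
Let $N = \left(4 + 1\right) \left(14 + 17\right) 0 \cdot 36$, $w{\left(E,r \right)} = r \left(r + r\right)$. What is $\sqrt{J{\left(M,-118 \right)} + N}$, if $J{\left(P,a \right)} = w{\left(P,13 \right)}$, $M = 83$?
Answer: $13 \sqrt{2} \approx 18.385$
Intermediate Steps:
$w{\left(E,r \right)} = 2 r^{2}$ ($w{\left(E,r \right)} = r 2 r = 2 r^{2}$)
$J{\left(P,a \right)} = 338$ ($J{\left(P,a \right)} = 2 \cdot 13^{2} = 2 \cdot 169 = 338$)
$N = 0$ ($N = 5 \cdot 31 \cdot 0 \cdot 36 = 155 \cdot 0 \cdot 36 = 0 \cdot 36 = 0$)
$\sqrt{J{\left(M,-118 \right)} + N} = \sqrt{338 + 0} = \sqrt{338} = 13 \sqrt{2}$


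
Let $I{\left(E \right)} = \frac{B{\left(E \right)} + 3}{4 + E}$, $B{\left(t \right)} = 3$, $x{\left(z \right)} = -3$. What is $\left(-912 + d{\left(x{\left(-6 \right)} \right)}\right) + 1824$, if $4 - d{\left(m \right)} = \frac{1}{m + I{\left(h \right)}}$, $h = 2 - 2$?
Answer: $\frac{2750}{3} \approx 916.67$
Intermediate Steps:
$h = 0$ ($h = 2 - 2 = 0$)
$I{\left(E \right)} = \frac{6}{4 + E}$ ($I{\left(E \right)} = \frac{3 + 3}{4 + E} = \frac{6}{4 + E}$)
$d{\left(m \right)} = 4 - \frac{1}{\frac{3}{2} + m}$ ($d{\left(m \right)} = 4 - \frac{1}{m + \frac{6}{4 + 0}} = 4 - \frac{1}{m + \frac{6}{4}} = 4 - \frac{1}{m + 6 \cdot \frac{1}{4}} = 4 - \frac{1}{m + \frac{3}{2}} = 4 - \frac{1}{\frac{3}{2} + m}$)
$\left(-912 + d{\left(x{\left(-6 \right)} \right)}\right) + 1824 = \left(-912 + \frac{2 \left(5 + 4 \left(-3\right)\right)}{3 + 2 \left(-3\right)}\right) + 1824 = \left(-912 + \frac{2 \left(5 - 12\right)}{3 - 6}\right) + 1824 = \left(-912 + 2 \frac{1}{-3} \left(-7\right)\right) + 1824 = \left(-912 + 2 \left(- \frac{1}{3}\right) \left(-7\right)\right) + 1824 = \left(-912 + \frac{14}{3}\right) + 1824 = - \frac{2722}{3} + 1824 = \frac{2750}{3}$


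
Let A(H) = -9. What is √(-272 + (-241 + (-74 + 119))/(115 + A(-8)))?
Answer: I*√769242/53 ≈ 16.548*I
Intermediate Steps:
√(-272 + (-241 + (-74 + 119))/(115 + A(-8))) = √(-272 + (-241 + (-74 + 119))/(115 - 9)) = √(-272 + (-241 + 45)/106) = √(-272 - 196*1/106) = √(-272 - 98/53) = √(-14514/53) = I*√769242/53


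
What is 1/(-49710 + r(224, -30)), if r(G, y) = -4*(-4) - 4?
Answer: -1/49698 ≈ -2.0122e-5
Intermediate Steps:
r(G, y) = 12 (r(G, y) = 16 - 4 = 12)
1/(-49710 + r(224, -30)) = 1/(-49710 + 12) = 1/(-49698) = -1/49698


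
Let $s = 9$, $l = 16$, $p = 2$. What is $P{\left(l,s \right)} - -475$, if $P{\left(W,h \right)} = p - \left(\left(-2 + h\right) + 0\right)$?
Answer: $470$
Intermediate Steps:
$P{\left(W,h \right)} = 4 - h$ ($P{\left(W,h \right)} = 2 - \left(\left(-2 + h\right) + 0\right) = 2 - \left(-2 + h\right) = 4 - h$)
$P{\left(l,s \right)} - -475 = \left(4 - 9\right) - -475 = \left(4 - 9\right) + 475 = -5 + 475 = 470$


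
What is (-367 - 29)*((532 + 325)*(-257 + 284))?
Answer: -9163044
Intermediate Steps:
(-367 - 29)*((532 + 325)*(-257 + 284)) = -339372*27 = -396*23139 = -9163044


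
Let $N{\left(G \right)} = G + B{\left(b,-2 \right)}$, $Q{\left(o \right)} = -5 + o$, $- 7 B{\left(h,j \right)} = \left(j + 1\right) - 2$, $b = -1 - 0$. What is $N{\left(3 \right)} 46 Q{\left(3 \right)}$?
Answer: $- \frac{2208}{7} \approx -315.43$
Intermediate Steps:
$b = -1$ ($b = -1 + 0 = -1$)
$B{\left(h,j \right)} = \frac{1}{7} - \frac{j}{7}$ ($B{\left(h,j \right)} = - \frac{\left(j + 1\right) - 2}{7} = - \frac{\left(1 + j\right) - 2}{7} = - \frac{-1 + j}{7} = \frac{1}{7} - \frac{j}{7}$)
$N{\left(G \right)} = \frac{3}{7} + G$ ($N{\left(G \right)} = G + \left(\frac{1}{7} - - \frac{2}{7}\right) = G + \left(\frac{1}{7} + \frac{2}{7}\right) = G + \frac{3}{7} = \frac{3}{7} + G$)
$N{\left(3 \right)} 46 Q{\left(3 \right)} = \left(\frac{3}{7} + 3\right) 46 \left(-5 + 3\right) = \frac{24}{7} \cdot 46 \left(-2\right) = \frac{1104}{7} \left(-2\right) = - \frac{2208}{7}$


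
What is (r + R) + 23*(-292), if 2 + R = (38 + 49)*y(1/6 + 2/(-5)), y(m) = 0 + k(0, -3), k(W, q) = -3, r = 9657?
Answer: 2678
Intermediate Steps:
y(m) = -3 (y(m) = 0 - 3 = -3)
R = -263 (R = -2 + (38 + 49)*(-3) = -2 + 87*(-3) = -2 - 261 = -263)
(r + R) + 23*(-292) = (9657 - 263) + 23*(-292) = 9394 - 6716 = 2678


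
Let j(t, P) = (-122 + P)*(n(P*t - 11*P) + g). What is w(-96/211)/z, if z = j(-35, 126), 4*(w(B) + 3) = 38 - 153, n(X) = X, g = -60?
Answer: 127/93696 ≈ 0.0013554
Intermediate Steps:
j(t, P) = (-122 + P)*(-60 - 11*P + P*t) (j(t, P) = (-122 + P)*((P*t - 11*P) - 60) = (-122 + P)*((-11*P + P*t) - 60) = (-122 + P)*(-60 - 11*P + P*t))
w(B) = -127/4 (w(B) = -3 + (38 - 153)/4 = -3 + (1/4)*(-115) = -3 - 115/4 = -127/4)
z = -23424 (z = 7320 - 60*126 + 126**2*(-11 - 35) - 122*126*(-11 - 35) = 7320 - 7560 + 15876*(-46) - 122*126*(-46) = 7320 - 7560 - 730296 + 707112 = -23424)
w(-96/211)/z = -127/4/(-23424) = -127/4*(-1/23424) = 127/93696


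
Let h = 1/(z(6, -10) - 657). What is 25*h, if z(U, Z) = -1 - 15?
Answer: -25/673 ≈ -0.037147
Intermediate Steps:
z(U, Z) = -16
h = -1/673 (h = 1/(-16 - 657) = 1/(-673) = -1/673 ≈ -0.0014859)
25*h = 25*(-1/673) = -25/673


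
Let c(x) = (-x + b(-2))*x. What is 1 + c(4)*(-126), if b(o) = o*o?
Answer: 1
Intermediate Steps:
b(o) = o²
c(x) = x*(4 - x) (c(x) = (-x + (-2)²)*x = (-x + 4)*x = (4 - x)*x = x*(4 - x))
1 + c(4)*(-126) = 1 + (4*(4 - 1*4))*(-126) = 1 + (4*(4 - 4))*(-126) = 1 + (4*0)*(-126) = 1 + 0*(-126) = 1 + 0 = 1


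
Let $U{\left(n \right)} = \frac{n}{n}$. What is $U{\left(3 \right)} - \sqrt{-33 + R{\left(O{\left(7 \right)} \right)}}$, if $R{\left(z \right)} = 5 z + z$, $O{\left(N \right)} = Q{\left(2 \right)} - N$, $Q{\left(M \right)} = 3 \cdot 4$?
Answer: $1 - i \sqrt{3} \approx 1.0 - 1.732 i$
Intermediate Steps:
$Q{\left(M \right)} = 12$
$O{\left(N \right)} = 12 - N$
$U{\left(n \right)} = 1$
$R{\left(z \right)} = 6 z$
$U{\left(3 \right)} - \sqrt{-33 + R{\left(O{\left(7 \right)} \right)}} = 1 - \sqrt{-33 + 6 \left(12 - 7\right)} = 1 - \sqrt{-33 + 6 \cdot 5} = 1 - \sqrt{-33 + 30} = 1 - \sqrt{-3} = 1 - i \sqrt{3}$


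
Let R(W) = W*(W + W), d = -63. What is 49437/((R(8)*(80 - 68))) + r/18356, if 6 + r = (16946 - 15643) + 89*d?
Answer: 75070451/2349568 ≈ 31.951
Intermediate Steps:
R(W) = 2*W² (R(W) = W*(2*W) = 2*W²)
r = -4310 (r = -6 + ((16946 - 15643) + 89*(-63)) = -6 + (1303 - 5607) = -6 - 4304 = -4310)
49437/((R(8)*(80 - 68))) + r/18356 = 49437/(((2*8²)*(80 - 68))) - 4310/18356 = 49437/(((2*64)*12)) - 4310*1/18356 = 49437/((128*12)) - 2155/9178 = 49437/1536 - 2155/9178 = 49437*(1/1536) - 2155/9178 = 16479/512 - 2155/9178 = 75070451/2349568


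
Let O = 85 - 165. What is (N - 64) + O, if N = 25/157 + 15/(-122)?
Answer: -2757481/19154 ≈ -143.96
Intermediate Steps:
O = -80
N = 695/19154 (N = 25*(1/157) + 15*(-1/122) = 25/157 - 15/122 = 695/19154 ≈ 0.036285)
(N - 64) + O = (695/19154 - 64) - 80 = -1225161/19154 - 80 = -2757481/19154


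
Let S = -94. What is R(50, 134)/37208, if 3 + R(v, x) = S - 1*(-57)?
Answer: -5/4651 ≈ -0.0010750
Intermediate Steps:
R(v, x) = -40 (R(v, x) = -3 + (-94 - 1*(-57)) = -3 + (-94 + 57) = -3 - 37 = -40)
R(50, 134)/37208 = -40/37208 = -40*1/37208 = -5/4651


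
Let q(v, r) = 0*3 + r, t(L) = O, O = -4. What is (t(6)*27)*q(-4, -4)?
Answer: 432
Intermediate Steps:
t(L) = -4
q(v, r) = r (q(v, r) = 0 + r = r)
(t(6)*27)*q(-4, -4) = -4*27*(-4) = -108*(-4) = 432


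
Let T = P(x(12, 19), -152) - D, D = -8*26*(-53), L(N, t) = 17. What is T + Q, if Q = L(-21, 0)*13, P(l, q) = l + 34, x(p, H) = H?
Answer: -10750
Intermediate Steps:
P(l, q) = 34 + l
D = 11024 (D = -208*(-53) = 11024)
Q = 221 (Q = 17*13 = 221)
T = -10971 (T = (34 + 19) - 1*11024 = 53 - 11024 = -10971)
T + Q = -10971 + 221 = -10750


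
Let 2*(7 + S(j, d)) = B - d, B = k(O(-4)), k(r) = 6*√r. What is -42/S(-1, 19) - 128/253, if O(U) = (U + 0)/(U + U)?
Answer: 8956/4301 + 4*√2/17 ≈ 2.4151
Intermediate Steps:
O(U) = ½ (O(U) = U/((2*U)) = U*(1/(2*U)) = ½)
B = 3*√2 (B = 6*√(½) = 6*(√2/2) = 3*√2 ≈ 4.2426)
S(j, d) = -7 - d/2 + 3*√2/2 (S(j, d) = -7 + (3*√2 - d)/2 = -7 + (-d + 3*√2)/2 = -7 + (-d/2 + 3*√2/2) = -7 - d/2 + 3*√2/2)
-42/S(-1, 19) - 128/253 = -42/(-7 - ½*19 + 3*√2/2) - 128/253 = -42/(-7 - 19/2 + 3*√2/2) - 128*1/253 = -42/(-33/2 + 3*√2/2) - 128/253 = -128/253 - 42/(-33/2 + 3*√2/2)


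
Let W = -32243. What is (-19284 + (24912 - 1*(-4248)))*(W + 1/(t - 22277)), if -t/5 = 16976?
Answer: -11374067896384/35719 ≈ -3.1843e+8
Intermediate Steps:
t = -84880 (t = -5*16976 = -84880)
(-19284 + (24912 - 1*(-4248)))*(W + 1/(t - 22277)) = (-19284 + (24912 - 1*(-4248)))*(-32243 + 1/(-84880 - 22277)) = (-19284 + (24912 + 4248))*(-32243 + 1/(-107157)) = (-19284 + 29160)*(-32243 - 1/107157) = 9876*(-3455063152/107157) = -11374067896384/35719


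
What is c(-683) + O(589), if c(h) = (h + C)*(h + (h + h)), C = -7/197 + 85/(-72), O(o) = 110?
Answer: 6628981123/4728 ≈ 1.4021e+6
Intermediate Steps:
C = -17249/14184 (C = -7*1/197 + 85*(-1/72) = -7/197 - 85/72 = -17249/14184 ≈ -1.2161)
c(h) = 3*h*(-17249/14184 + h) (c(h) = (h - 17249/14184)*(h + (h + h)) = (-17249/14184 + h)*(h + 2*h) = (-17249/14184 + h)*(3*h) = 3*h*(-17249/14184 + h))
c(-683) + O(589) = (1/4728)*(-683)*(-17249 + 14184*(-683)) + 110 = (1/4728)*(-683)*(-17249 - 9687672) + 110 = (1/4728)*(-683)*(-9704921) + 110 = 6628461043/4728 + 110 = 6628981123/4728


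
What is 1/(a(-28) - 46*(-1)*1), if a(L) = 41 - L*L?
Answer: -1/697 ≈ -0.0014347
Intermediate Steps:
a(L) = 41 - L**2
1/(a(-28) - 46*(-1)*1) = 1/((41 - 1*(-28)**2) - 46*(-1)*1) = 1/((41 - 1*784) + 46*1) = 1/((41 - 784) + 46) = 1/(-743 + 46) = 1/(-697) = -1/697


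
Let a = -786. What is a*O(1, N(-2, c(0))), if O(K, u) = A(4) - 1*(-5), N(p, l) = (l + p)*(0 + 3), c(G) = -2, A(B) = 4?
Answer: -7074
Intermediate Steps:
N(p, l) = 3*l + 3*p (N(p, l) = (l + p)*3 = 3*l + 3*p)
O(K, u) = 9 (O(K, u) = 4 - 1*(-5) = 4 + 5 = 9)
a*O(1, N(-2, c(0))) = -786*9 = -7074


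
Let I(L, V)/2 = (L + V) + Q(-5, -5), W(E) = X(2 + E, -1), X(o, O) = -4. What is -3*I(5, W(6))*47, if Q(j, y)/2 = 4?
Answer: -2538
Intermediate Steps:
Q(j, y) = 8 (Q(j, y) = 2*4 = 8)
W(E) = -4
I(L, V) = 16 + 2*L + 2*V (I(L, V) = 2*((L + V) + 8) = 2*(8 + L + V) = 16 + 2*L + 2*V)
-3*I(5, W(6))*47 = -3*(16 + 2*5 + 2*(-4))*47 = -3*(16 + 10 - 8)*47 = -3*18*47 = -54*47 = -2538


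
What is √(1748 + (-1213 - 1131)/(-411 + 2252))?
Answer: 2*√1480036971/1841 ≈ 41.794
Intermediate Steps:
√(1748 + (-1213 - 1131)/(-411 + 2252)) = √(1748 - 2344/1841) = √(3215724/1841) = 2*√1480036971/1841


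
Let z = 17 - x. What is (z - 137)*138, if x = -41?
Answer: -10902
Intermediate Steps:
z = 58 (z = 17 - 1*(-41) = 17 + 41 = 58)
(z - 137)*138 = (58 - 137)*138 = -79*138 = -10902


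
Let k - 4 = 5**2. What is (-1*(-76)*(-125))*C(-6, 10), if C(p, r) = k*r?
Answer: -2755000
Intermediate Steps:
k = 29 (k = 4 + 5**2 = 4 + 25 = 29)
C(p, r) = 29*r
(-1*(-76)*(-125))*C(-6, 10) = (-1*(-76)*(-125))*(29*10) = (76*(-125))*290 = -9500*290 = -2755000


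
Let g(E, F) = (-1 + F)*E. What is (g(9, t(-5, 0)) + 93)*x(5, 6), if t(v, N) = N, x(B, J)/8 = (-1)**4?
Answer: 672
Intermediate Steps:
x(B, J) = 8 (x(B, J) = 8*(-1)**4 = 8*1 = 8)
g(E, F) = E*(-1 + F)
(g(9, t(-5, 0)) + 93)*x(5, 6) = (9*(-1 + 0) + 93)*8 = (9*(-1) + 93)*8 = (-9 + 93)*8 = 84*8 = 672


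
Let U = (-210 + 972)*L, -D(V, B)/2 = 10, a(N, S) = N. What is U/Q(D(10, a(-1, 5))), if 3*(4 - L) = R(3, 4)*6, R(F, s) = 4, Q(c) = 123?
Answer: -1016/41 ≈ -24.780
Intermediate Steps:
D(V, B) = -20 (D(V, B) = -2*10 = -20)
L = -4 (L = 4 - 4*6/3 = 4 - 1/3*24 = 4 - 8 = -4)
U = -3048 (U = (-210 + 972)*(-4) = 762*(-4) = -3048)
U/Q(D(10, a(-1, 5))) = -3048/123 = -3048*1/123 = -1016/41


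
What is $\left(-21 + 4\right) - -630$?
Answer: $613$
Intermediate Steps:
$\left(-21 + 4\right) - -630 = -17 + 630 = 613$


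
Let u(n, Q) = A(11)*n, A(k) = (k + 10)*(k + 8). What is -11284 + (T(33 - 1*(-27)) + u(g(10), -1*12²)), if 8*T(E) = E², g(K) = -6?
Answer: -13228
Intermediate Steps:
T(E) = E²/8
A(k) = (8 + k)*(10 + k) (A(k) = (10 + k)*(8 + k) = (8 + k)*(10 + k))
u(n, Q) = 399*n (u(n, Q) = (80 + 11² + 18*11)*n = (80 + 121 + 198)*n = 399*n)
-11284 + (T(33 - 1*(-27)) + u(g(10), -1*12²)) = -11284 + ((33 - 1*(-27))²/8 + 399*(-6)) = -11284 + ((33 + 27)²/8 - 2394) = -11284 + ((⅛)*60² - 2394) = -11284 + ((⅛)*3600 - 2394) = -11284 + (450 - 2394) = -11284 - 1944 = -13228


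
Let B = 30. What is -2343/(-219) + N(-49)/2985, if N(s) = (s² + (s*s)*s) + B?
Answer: -2026543/72635 ≈ -27.900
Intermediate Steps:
N(s) = 30 + s² + s³ (N(s) = (s² + (s*s)*s) + 30 = (s² + s²*s) + 30 = (s² + s³) + 30 = 30 + s² + s³)
-2343/(-219) + N(-49)/2985 = -2343/(-219) + (30 + (-49)² + (-49)³)/2985 = -2343*(-1/219) + (30 + 2401 - 117649)*(1/2985) = 781/73 - 115218*1/2985 = 781/73 - 38406/995 = -2026543/72635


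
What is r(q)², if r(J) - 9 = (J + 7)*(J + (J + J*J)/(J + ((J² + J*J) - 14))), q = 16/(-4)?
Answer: 9/49 ≈ 0.18367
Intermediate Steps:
q = -4 (q = 16*(-¼) = -4)
r(J) = 9 + (7 + J)*(J + (J + J²)/(-14 + J + 2*J²)) (r(J) = 9 + (J + 7)*(J + (J + J*J)/(J + ((J² + J*J) - 14))) = 9 + (7 + J)*(J + (J + J²)/(J + ((J² + J²) - 14))) = 9 + (7 + J)*(J + (J + J²)/(J + (2*J² - 14))) = 9 + (7 + J)*(J + (J + J²)/(J + (-14 + 2*J²))) = 9 + (7 + J)*(J + (J + J²)/(-14 + J + 2*J²)))
r(q)² = ((-126 - 82*(-4) + 2*(-4)⁴ + 16*(-4)³ + 19*(-4)²)/(-14 - 4 + 2*(-4)²))² = ((-126 + 328 + 2*256 + 16*(-64) + 19*16)/(-14 - 4 + 2*16))² = ((-126 + 328 + 512 - 1024 + 304)/(-14 - 4 + 32))² = (-6/14)² = ((1/14)*(-6))² = (-3/7)² = 9/49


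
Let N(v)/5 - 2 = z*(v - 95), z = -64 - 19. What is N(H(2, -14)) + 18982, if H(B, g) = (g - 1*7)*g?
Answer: -63593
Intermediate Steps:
z = -83
H(B, g) = g*(-7 + g) (H(B, g) = (g - 7)*g = (-7 + g)*g = g*(-7 + g))
N(v) = 39435 - 415*v (N(v) = 10 + 5*(-83*(v - 95)) = 10 + 5*(-83*(-95 + v)) = 10 + 5*(7885 - 83*v) = 10 + (39425 - 415*v) = 39435 - 415*v)
N(H(2, -14)) + 18982 = (39435 - (-5810)*(-7 - 14)) + 18982 = (39435 - (-5810)*(-21)) + 18982 = (39435 - 415*294) + 18982 = (39435 - 122010) + 18982 = -82575 + 18982 = -63593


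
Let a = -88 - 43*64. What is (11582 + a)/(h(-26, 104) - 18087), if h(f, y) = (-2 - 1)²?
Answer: -1457/3013 ≈ -0.48357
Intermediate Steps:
h(f, y) = 9 (h(f, y) = (-3)² = 9)
a = -2840 (a = -88 - 2752 = -2840)
(11582 + a)/(h(-26, 104) - 18087) = (11582 - 2840)/(9 - 18087) = 8742/(-18078) = 8742*(-1/18078) = -1457/3013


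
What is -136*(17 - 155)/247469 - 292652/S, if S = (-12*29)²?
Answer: -1031609087/440727732 ≈ -2.3407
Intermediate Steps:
S = 121104 (S = (-348)² = 121104)
-136*(17 - 155)/247469 - 292652/S = -136*(17 - 155)/247469 - 292652/121104 = -136*(-138)*(1/247469) - 292652*1/121104 = 18768*(1/247469) - 73163/30276 = 1104/14557 - 73163/30276 = -1031609087/440727732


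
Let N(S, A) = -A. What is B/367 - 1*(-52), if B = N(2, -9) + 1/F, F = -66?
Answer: 1260137/24222 ≈ 52.024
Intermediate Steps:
B = 593/66 (B = -1*(-9) + 1/(-66) = 9 - 1/66 = 593/66 ≈ 8.9848)
B/367 - 1*(-52) = (593/66)/367 - 1*(-52) = (593/66)*(1/367) + 52 = 593/24222 + 52 = 1260137/24222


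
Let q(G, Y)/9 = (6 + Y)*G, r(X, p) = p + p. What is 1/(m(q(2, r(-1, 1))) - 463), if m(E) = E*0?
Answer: -1/463 ≈ -0.0021598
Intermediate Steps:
r(X, p) = 2*p
q(G, Y) = 9*G*(6 + Y) (q(G, Y) = 9*((6 + Y)*G) = 9*(G*(6 + Y)) = 9*G*(6 + Y))
m(E) = 0
1/(m(q(2, r(-1, 1))) - 463) = 1/(0 - 463) = 1/(-463) = -1/463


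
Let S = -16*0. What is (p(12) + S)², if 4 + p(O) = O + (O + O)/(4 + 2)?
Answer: 144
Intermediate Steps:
p(O) = -4 + 4*O/3 (p(O) = -4 + (O + (O + O)/(4 + 2)) = -4 + (O + (2*O)/6) = -4 + (O + (2*O)*(⅙)) = -4 + (O + O/3) = -4 + 4*O/3)
S = 0
(p(12) + S)² = ((-4 + (4/3)*12) + 0)² = ((-4 + 16) + 0)² = (12 + 0)² = 12² = 144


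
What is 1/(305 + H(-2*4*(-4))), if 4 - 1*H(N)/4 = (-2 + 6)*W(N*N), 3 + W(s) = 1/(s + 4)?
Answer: 257/94829 ≈ 0.0027101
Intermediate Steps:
W(s) = -3 + 1/(4 + s) (W(s) = -3 + 1/(s + 4) = -3 + 1/(4 + s))
H(N) = 16 - 16*(-11 - 3*N**2)/(4 + N**2) (H(N) = 16 - 4*(-2 + 6)*(-11 - 3*N*N)/(4 + N*N) = 16 - 16*(-11 - 3*N**2)/(4 + N**2))
1/(305 + H(-2*4*(-4))) = 1/(305 + 16*(15 + 4*(-2*4*(-4))**2)/(4 + (-2*4*(-4))**2)) = 1/(305 + 16*(15 + 4*(-8*(-4))**2)/(4 + (-8*(-4))**2)) = 1/(305 + 16*(15 + 4*32**2)/(4 + 32**2)) = 1/(305 + 16*(15 + 4*1024)/(4 + 1024)) = 1/(305 + 16*(15 + 4096)/1028) = 1/(305 + 16*(1/1028)*4111) = 1/(305 + 16444/257) = 1/(94829/257) = 257/94829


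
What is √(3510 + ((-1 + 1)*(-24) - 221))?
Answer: √3289 ≈ 57.350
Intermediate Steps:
√(3510 + ((-1 + 1)*(-24) - 221)) = √(3510 + (0*(-24) - 221)) = √(3510 + (0 - 221)) = √(3510 - 221) = √3289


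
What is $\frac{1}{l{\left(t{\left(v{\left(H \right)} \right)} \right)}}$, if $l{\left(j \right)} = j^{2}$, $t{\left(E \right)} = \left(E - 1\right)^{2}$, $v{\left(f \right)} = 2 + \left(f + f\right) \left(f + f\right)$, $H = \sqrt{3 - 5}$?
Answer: $\frac{1}{2401} \approx 0.00041649$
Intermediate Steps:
$H = i \sqrt{2}$ ($H = \sqrt{-2} = i \sqrt{2} \approx 1.4142 i$)
$v{\left(f \right)} = 2 + 4 f^{2}$ ($v{\left(f \right)} = 2 + 2 f 2 f = 2 + 4 f^{2}$)
$t{\left(E \right)} = \left(-1 + E\right)^{2}$
$\frac{1}{l{\left(t{\left(v{\left(H \right)} \right)} \right)}} = \frac{1}{\left(\left(-1 + \left(2 + 4 \left(i \sqrt{2}\right)^{2}\right)\right)^{2}\right)^{2}} = \frac{1}{\left(\left(-1 + \left(2 + 4 \left(-2\right)\right)\right)^{2}\right)^{2}} = \frac{1}{\left(\left(-1 + \left(2 - 8\right)\right)^{2}\right)^{2}} = \frac{1}{\left(\left(-1 - 6\right)^{2}\right)^{2}} = \frac{1}{\left(\left(-7\right)^{2}\right)^{2}} = \frac{1}{49^{2}} = \frac{1}{2401}$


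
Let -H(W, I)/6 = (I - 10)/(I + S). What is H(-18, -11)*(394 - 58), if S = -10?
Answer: -2016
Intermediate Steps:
H(W, I) = -6 (H(W, I) = -6*(I - 10)/(I - 10) = -6*(-10 + I)/(-10 + I) = -6*1 = -6)
H(-18, -11)*(394 - 58) = -6*(394 - 58) = -6*336 = -2016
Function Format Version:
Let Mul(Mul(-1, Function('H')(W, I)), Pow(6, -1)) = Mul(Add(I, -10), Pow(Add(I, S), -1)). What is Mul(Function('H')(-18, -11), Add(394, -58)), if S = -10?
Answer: -2016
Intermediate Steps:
Function('H')(W, I) = -6 (Function('H')(W, I) = Mul(-6, Mul(Add(I, -10), Pow(Add(I, -10), -1))) = Mul(-6, Mul(Add(-10, I), Pow(Add(-10, I), -1))) = Mul(-6, 1) = -6)
Mul(Function('H')(-18, -11), Add(394, -58)) = Mul(-6, Add(394, -58)) = Mul(-6, 336) = -2016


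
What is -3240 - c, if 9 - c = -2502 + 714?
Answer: -5037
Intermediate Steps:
c = 1797 (c = 9 - (-2502 + 714) = 9 - 1*(-1788) = 9 + 1788 = 1797)
-3240 - c = -3240 - 1*1797 = -3240 - 1797 = -5037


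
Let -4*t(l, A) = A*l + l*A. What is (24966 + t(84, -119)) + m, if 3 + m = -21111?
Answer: 8850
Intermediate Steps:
m = -21114 (m = -3 - 21111 = -21114)
t(l, A) = -A*l/2 (t(l, A) = -(A*l + l*A)/4 = -(A*l + A*l)/4 = -A*l/2)
(24966 + t(84, -119)) + m = (24966 - ½*(-119)*84) - 21114 = (24966 + 4998) - 21114 = 29964 - 21114 = 8850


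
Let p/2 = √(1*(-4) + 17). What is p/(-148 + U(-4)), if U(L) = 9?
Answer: -2*√13/139 ≈ -0.051878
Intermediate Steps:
p = 2*√13 (p = 2*√(1*(-4) + 17) = 2*√(-4 + 17) = 2*√13 ≈ 7.2111)
p/(-148 + U(-4)) = (2*√13)/(-148 + 9) = (2*√13)/(-139) = (2*√13)*(-1/139) = -2*√13/139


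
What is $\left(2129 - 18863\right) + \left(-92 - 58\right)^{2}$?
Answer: $5766$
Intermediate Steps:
$\left(2129 - 18863\right) + \left(-92 - 58\right)^{2} = -16734 + \left(-150\right)^{2} = -16734 + 22500 = 5766$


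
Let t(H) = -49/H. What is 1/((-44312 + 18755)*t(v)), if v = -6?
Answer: -2/417431 ≈ -4.7912e-6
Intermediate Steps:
1/((-44312 + 18755)*t(v)) = 1/((-44312 + 18755)*((-49/(-6)))) = 1/((-25557)*((-49*(-⅙)))) = -1/(25557*49/6) = -1/25557*6/49 = -2/417431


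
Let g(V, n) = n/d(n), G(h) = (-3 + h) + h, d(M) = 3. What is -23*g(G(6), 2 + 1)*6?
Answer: -138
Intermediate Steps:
G(h) = -3 + 2*h
g(V, n) = n/3
-23*g(G(6), 2 + 1)*6 = -23*(2 + 1)/3*6 = -23*3/3*6 = -23*1*6 = -23*6 = -138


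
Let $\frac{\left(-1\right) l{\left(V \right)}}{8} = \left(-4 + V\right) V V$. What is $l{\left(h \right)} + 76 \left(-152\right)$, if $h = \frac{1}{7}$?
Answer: $- \frac{3962120}{343} \approx -11551.0$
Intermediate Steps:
$h = \frac{1}{7} \approx 0.14286$
$l{\left(V \right)} = - 8 V^{2} \left(-4 + V\right)$ ($l{\left(V \right)} = - 8 \left(-4 + V\right) V V = - 8 V \left(-4 + V\right) V = - 8 V^{2} \left(-4 + V\right)$)
$l{\left(h \right)} + 76 \left(-152\right) = \frac{8 \left(4 - \frac{1}{7}\right)}{49} + 76 \left(-152\right) = 8 \cdot \frac{1}{49} \left(4 - \frac{1}{7}\right) - 11552 = 8 \cdot \frac{1}{49} \cdot \frac{27}{7} - 11552 = \frac{216}{343} - 11552 = - \frac{3962120}{343}$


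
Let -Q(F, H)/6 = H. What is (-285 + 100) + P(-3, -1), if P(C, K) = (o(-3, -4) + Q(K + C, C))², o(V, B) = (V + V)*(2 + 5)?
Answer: 391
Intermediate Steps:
Q(F, H) = -6*H
o(V, B) = 14*V (o(V, B) = (2*V)*7 = 14*V)
P(C, K) = (-42 - 6*C)² (P(C, K) = (14*(-3) - 6*C)² = (-42 - 6*C)²)
(-285 + 100) + P(-3, -1) = (-285 + 100) + 36*(7 - 3)² = -185 + 36*4² = -185 + 36*16 = -185 + 576 = 391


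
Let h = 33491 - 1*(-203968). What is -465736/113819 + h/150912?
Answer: -14419268437/5725550976 ≈ -2.5184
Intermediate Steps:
h = 237459 (h = 33491 + 203968 = 237459)
-465736/113819 + h/150912 = -465736/113819 + 237459/150912 = -465736*1/113819 + 237459*(1/150912) = -465736/113819 + 79153/50304 = -14419268437/5725550976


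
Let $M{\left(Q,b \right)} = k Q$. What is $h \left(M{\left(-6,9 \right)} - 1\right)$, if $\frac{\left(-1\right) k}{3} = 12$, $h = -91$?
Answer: $-19565$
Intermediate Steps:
$k = -36$ ($k = \left(-3\right) 12 = -36$)
$M{\left(Q,b \right)} = - 36 Q$
$h \left(M{\left(-6,9 \right)} - 1\right) = - 91 \left(\left(-36\right) \left(-6\right) - 1\right) = - 91 \left(216 - 1\right) = \left(-91\right) 215 = -19565$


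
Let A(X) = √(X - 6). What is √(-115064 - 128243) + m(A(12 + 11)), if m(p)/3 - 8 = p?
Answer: 24 + 3*√17 + I*√243307 ≈ 36.369 + 493.26*I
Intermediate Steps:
A(X) = √(-6 + X)
m(p) = 24 + 3*p
√(-115064 - 128243) + m(A(12 + 11)) = √(-115064 - 128243) + (24 + 3*√(-6 + (12 + 11))) = √(-243307) + (24 + 3*√(-6 + 23)) = I*√243307 + (24 + 3*√17) = 24 + 3*√17 + I*√243307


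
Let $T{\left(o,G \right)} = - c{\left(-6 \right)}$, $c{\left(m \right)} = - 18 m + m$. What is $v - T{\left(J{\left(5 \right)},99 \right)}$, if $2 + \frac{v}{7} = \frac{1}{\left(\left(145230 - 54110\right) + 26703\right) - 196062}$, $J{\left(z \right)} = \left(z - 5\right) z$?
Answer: $\frac{983575}{11177} \approx 88.0$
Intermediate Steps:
$J{\left(z \right)} = z \left(-5 + z\right)$ ($J{\left(z \right)} = \left(-5 + z\right) z = z \left(-5 + z\right)$)
$c{\left(m \right)} = - 17 m$
$T{\left(o,G \right)} = -102$ ($T{\left(o,G \right)} = - \left(-17\right) \left(-6\right) = \left(-1\right) 102 = -102$)
$v = - \frac{156479}{11177}$ ($v = -14 + \frac{7}{\left(\left(145230 - 54110\right) + 26703\right) - 196062} = -14 + \frac{7}{\left(91120 + 26703\right) - 196062} = -14 + \frac{7}{117823 - 196062} = -14 + \frac{7}{-78239} = -14 + 7 \left(- \frac{1}{78239}\right) = -14 - \frac{1}{11177} = - \frac{156479}{11177} \approx -14.0$)
$v - T{\left(J{\left(5 \right)},99 \right)} = - \frac{156479}{11177} - -102 = - \frac{156479}{11177} + 102 = \frac{983575}{11177}$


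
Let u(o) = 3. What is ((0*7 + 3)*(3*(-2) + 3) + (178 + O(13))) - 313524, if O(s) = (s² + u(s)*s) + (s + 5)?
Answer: -313129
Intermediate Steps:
O(s) = 5 + s² + 4*s (O(s) = (s² + 3*s) + (s + 5) = (s² + 3*s) + (5 + s) = 5 + s² + 4*s)
((0*7 + 3)*(3*(-2) + 3) + (178 + O(13))) - 313524 = ((0*7 + 3)*(3*(-2) + 3) + (178 + (5 + 13² + 4*13))) - 313524 = ((0 + 3)*(-6 + 3) + (178 + (5 + 169 + 52))) - 313524 = (3*(-3) + (178 + 226)) - 313524 = (-9 + 404) - 313524 = 395 - 313524 = -313129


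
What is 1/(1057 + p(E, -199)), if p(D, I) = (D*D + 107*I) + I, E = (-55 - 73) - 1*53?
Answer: 1/12326 ≈ 8.1129e-5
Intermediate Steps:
E = -181 (E = -128 - 53 = -181)
p(D, I) = D**2 + 108*I (p(D, I) = (D**2 + 107*I) + I = D**2 + 108*I)
1/(1057 + p(E, -199)) = 1/(1057 + ((-181)**2 + 108*(-199))) = 1/(1057 + (32761 - 21492)) = 1/(1057 + 11269) = 1/12326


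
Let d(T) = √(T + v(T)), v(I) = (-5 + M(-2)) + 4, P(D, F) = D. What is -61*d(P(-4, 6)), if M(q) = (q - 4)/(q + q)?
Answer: -61*I*√14/2 ≈ -114.12*I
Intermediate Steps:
M(q) = (-4 + q)/(2*q) (M(q) = (-4 + q)/((2*q)) = (-4 + q)*(1/(2*q)) = (-4 + q)/(2*q))
v(I) = ½ (v(I) = (-5 + (½)*(-4 - 2)/(-2)) + 4 = (-5 + (½)*(-½)*(-6)) + 4 = (-5 + 3/2) + 4 = -7/2 + 4 = ½)
d(T) = √(½ + T) (d(T) = √(T + ½) = √(½ + T))
-61*d(P(-4, 6)) = -61*√(2 + 4*(-4))/2 = -61*√(2 - 16)/2 = -61*√(-14)/2 = -61*I*√14/2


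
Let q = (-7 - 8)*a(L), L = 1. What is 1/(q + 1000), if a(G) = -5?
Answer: 1/1075 ≈ 0.00093023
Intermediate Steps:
q = 75 (q = (-7 - 8)*(-5) = -15*(-5) = 75)
1/(q + 1000) = 1/(75 + 1000) = 1/1075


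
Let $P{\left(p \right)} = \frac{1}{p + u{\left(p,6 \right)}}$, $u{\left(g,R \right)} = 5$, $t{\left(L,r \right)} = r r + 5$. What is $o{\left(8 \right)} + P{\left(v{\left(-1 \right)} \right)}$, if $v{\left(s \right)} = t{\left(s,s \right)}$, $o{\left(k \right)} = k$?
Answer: $\frac{89}{11} \approx 8.0909$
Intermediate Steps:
$t{\left(L,r \right)} = 5 + r^{2}$ ($t{\left(L,r \right)} = r^{2} + 5 = 5 + r^{2}$)
$v{\left(s \right)} = 5 + s^{2}$
$P{\left(p \right)} = \frac{1}{5 + p}$ ($P{\left(p \right)} = \frac{1}{p + 5} = \frac{1}{5 + p}$)
$o{\left(8 \right)} + P{\left(v{\left(-1 \right)} \right)} = 8 + \frac{1}{5 + \left(5 + \left(-1\right)^{2}\right)} = 8 + \frac{1}{5 + \left(5 + 1\right)} = 8 + \frac{1}{5 + 6} = 8 + \frac{1}{11} = \frac{89}{11}$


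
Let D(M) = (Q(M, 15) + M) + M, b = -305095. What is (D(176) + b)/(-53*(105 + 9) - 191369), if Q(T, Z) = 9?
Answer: 304734/197411 ≈ 1.5437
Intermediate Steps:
D(M) = 9 + 2*M (D(M) = (9 + M) + M = 9 + 2*M)
(D(176) + b)/(-53*(105 + 9) - 191369) = ((9 + 2*176) - 305095)/(-53*(105 + 9) - 191369) = ((9 + 352) - 305095)/(-53*114 - 191369) = (361 - 305095)/(-6042 - 191369) = -304734/(-197411) = -304734*(-1/197411) = 304734/197411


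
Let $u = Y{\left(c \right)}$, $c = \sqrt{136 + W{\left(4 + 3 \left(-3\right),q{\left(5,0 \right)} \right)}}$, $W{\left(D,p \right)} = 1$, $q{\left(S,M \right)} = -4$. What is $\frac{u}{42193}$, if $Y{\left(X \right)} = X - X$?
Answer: $0$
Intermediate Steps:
$c = \sqrt{137}$ ($c = \sqrt{136 + 1} = \sqrt{137} \approx 11.705$)
$Y{\left(X \right)} = 0$
$u = 0$
$\frac{u}{42193} = \frac{0}{42193} = 0 \cdot \frac{1}{42193} = 0$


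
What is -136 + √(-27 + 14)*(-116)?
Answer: -136 - 116*I*√13 ≈ -136.0 - 418.24*I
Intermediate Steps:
-136 + √(-27 + 14)*(-116) = -136 + √(-13)*(-116) = -136 + (I*√13)*(-116) = -136 - 116*I*√13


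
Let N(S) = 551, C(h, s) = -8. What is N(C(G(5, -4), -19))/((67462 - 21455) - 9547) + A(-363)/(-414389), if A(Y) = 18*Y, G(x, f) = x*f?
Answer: 466557979/15108622940 ≈ 0.030880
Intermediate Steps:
G(x, f) = f*x
N(C(G(5, -4), -19))/((67462 - 21455) - 9547) + A(-363)/(-414389) = 551/((67462 - 21455) - 9547) + (18*(-363))/(-414389) = 551/(46007 - 9547) - 6534*(-1/414389) = 551/36460 + 6534/414389 = 466557979/15108622940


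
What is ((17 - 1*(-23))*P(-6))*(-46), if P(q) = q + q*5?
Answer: 66240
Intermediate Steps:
P(q) = 6*q (P(q) = q + 5*q = 6*q)
((17 - 1*(-23))*P(-6))*(-46) = ((17 - 1*(-23))*(6*(-6)))*(-46) = ((17 + 23)*(-36))*(-46) = (40*(-36))*(-46) = -1440*(-46) = 66240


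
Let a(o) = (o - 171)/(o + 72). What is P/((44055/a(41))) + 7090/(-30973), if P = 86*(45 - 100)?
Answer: -295459030/2803459149 ≈ -0.10539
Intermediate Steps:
a(o) = (-171 + o)/(72 + o)
P = -4730 (P = 86*(-55) = -4730)
P/((44055/a(41))) + 7090/(-30973) = -4730*(-171 + 41)/(44055*(72 + 41)) + 7090/(-30973) = -4730/(44055/((-130/113))) + 7090*(-1/30973) = -4730/(44055/(((1/113)*(-130)))) - 7090/30973 = -4730/(44055/(-130/113)) - 7090/30973 = -4730/(44055*(-113/130)) - 7090/30973 = -4730/(-995643/26) - 7090/30973 = -4730*(-26/995643) - 7090/30973 = 11180/90513 - 7090/30973 = -295459030/2803459149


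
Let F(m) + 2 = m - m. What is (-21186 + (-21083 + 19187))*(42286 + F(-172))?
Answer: -975999288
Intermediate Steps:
F(m) = -2 (F(m) = -2 + (m - m) = -2 + 0 = -2)
(-21186 + (-21083 + 19187))*(42286 + F(-172)) = (-21186 + (-21083 + 19187))*(42286 - 2) = (-21186 - 1896)*42284 = -23082*42284 = -975999288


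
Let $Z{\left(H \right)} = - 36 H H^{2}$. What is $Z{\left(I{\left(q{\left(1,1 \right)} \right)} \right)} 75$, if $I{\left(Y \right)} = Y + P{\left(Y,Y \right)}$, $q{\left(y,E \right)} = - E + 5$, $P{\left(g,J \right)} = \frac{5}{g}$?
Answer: $- \frac{6251175}{16} \approx -3.907 \cdot 10^{5}$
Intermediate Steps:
$q{\left(y,E \right)} = 5 - E$
$I{\left(Y \right)} = Y + \frac{5}{Y}$
$Z{\left(H \right)} = - 36 H^{3}$
$Z{\left(I{\left(q{\left(1,1 \right)} \right)} \right)} 75 = - 36 \left(\left(5 - 1\right) + \frac{5}{5 - 1}\right)^{3} \cdot 75 = - 36 \left(4 + \frac{5}{4}\right)^{3} \cdot 75 = - 36 \left(\frac{21}{4}\right)^{3} \cdot 75 = \left(-36\right) \frac{9261}{64} \cdot 75 = \left(- \frac{83349}{16}\right) 75 = - \frac{6251175}{16}$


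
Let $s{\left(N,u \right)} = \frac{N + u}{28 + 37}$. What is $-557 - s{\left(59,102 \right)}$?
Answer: $- \frac{36366}{65} \approx -559.48$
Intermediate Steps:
$s{\left(N,u \right)} = \frac{N}{65} + \frac{u}{65}$ ($s{\left(N,u \right)} = \frac{N + u}{65} = \left(N + u\right) \frac{1}{65} = \frac{N}{65} + \frac{u}{65}$)
$-557 - s{\left(59,102 \right)} = -557 - \left(\frac{1}{65} \cdot 59 + \frac{1}{65} \cdot 102\right) = -557 - \left(\frac{59}{65} + \frac{102}{65}\right) = -557 - \frac{161}{65} = - \frac{36366}{65}$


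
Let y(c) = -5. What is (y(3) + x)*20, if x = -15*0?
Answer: -100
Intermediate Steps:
x = 0 (x = -1*0 = 0)
(y(3) + x)*20 = (-5 + 0)*20 = -5*20 = -100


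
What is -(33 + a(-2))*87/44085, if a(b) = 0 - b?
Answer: -203/2939 ≈ -0.069071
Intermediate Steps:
a(b) = -b
-(33 + a(-2))*87/44085 = -(33 - 1*(-2))*87/44085 = -(33 + 2)*87*(1/44085) = -35*87*(1/44085) = -1*3045*(1/44085) = -3045*1/44085 = -203/2939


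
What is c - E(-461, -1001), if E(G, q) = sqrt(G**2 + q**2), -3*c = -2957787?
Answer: 985929 - sqrt(1214522) ≈ 9.8483e+5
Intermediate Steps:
c = 985929 (c = -1/3*(-2957787) = 985929)
c - E(-461, -1001) = 985929 - sqrt((-461)**2 + (-1001)**2) = 985929 - sqrt(212521 + 1002001) = 985929 - sqrt(1214522)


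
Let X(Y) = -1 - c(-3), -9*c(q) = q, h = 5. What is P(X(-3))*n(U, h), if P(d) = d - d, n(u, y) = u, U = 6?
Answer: 0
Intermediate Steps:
c(q) = -q/9
X(Y) = -4/3 (X(Y) = -1 - (-1)*(-3)/9 = -1 - 1*⅓ = -1 - ⅓ = -4/3)
P(d) = 0
P(X(-3))*n(U, h) = 0*6 = 0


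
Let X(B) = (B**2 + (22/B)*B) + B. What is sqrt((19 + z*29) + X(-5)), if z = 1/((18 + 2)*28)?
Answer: sqrt(1196615)/140 ≈ 7.8136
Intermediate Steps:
z = 1/560 (z = (1/28)/20 = (1/20)*(1/28) = 1/560 ≈ 0.0017857)
X(B) = 22 + B + B**2 (X(B) = (B**2 + 22) + B = (22 + B**2) + B = 22 + B + B**2)
sqrt((19 + z*29) + X(-5)) = sqrt((19 + (1/560)*29) + (22 - 5 + (-5)**2)) = sqrt((19 + 29/560) + (22 - 5 + 25)) = sqrt(10669/560 + 42) = sqrt(34189/560) = sqrt(1196615)/140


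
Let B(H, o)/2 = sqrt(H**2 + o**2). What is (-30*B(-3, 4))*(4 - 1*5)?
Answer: 300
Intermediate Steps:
B(H, o) = 2*sqrt(H**2 + o**2)
(-30*B(-3, 4))*(4 - 1*5) = (-60*sqrt((-3)**2 + 4**2))*(4 - 1*5) = (-60*sqrt(9 + 16))*(4 - 5) = -60*sqrt(25)*(-1) = -60*5*(-1) = -30*10*(-1) = -300*(-1) = 300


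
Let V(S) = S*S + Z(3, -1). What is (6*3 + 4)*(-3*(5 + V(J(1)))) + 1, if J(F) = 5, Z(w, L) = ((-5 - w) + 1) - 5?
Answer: -1187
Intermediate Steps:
Z(w, L) = -9 - w (Z(w, L) = (-4 - w) - 5 = -9 - w)
V(S) = -12 + S² (V(S) = S*S + (-9 - 1*3) = S² + (-9 - 3) = S² - 12 = -12 + S²)
(6*3 + 4)*(-3*(5 + V(J(1)))) + 1 = (6*3 + 4)*(-3*(5 + (-12 + 5²))) + 1 = (18 + 4)*(-3*(5 + (-12 + 25))) + 1 = 22*(-3*(5 + 13)) + 1 = 22*(-3*18) + 1 = 22*(-54) + 1 = -1188 + 1 = -1187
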